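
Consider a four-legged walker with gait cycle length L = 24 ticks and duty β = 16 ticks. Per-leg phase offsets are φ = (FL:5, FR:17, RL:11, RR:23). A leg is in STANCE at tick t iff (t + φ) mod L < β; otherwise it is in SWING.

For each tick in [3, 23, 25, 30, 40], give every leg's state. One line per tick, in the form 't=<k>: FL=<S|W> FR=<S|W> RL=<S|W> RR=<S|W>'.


t=3: FL=S FR=W RL=S RR=S
t=23: FL=S FR=W RL=S RR=W
t=25: FL=S FR=W RL=S RR=S
t=30: FL=S FR=W RL=W RR=S
t=40: FL=W FR=S RL=S RR=S

t=3: phase=(8,20,14,2) vs β=16 → FL=S FR=W RL=S RR=S
t=23: phase=(4,16,10,22) vs β=16 → FL=S FR=W RL=S RR=W
t=25: phase=(6,18,12,0) vs β=16 → FL=S FR=W RL=S RR=S
t=30: phase=(11,23,17,5) vs β=16 → FL=S FR=W RL=W RR=S
t=40: phase=(21,9,3,15) vs β=16 → FL=W FR=S RL=S RR=S


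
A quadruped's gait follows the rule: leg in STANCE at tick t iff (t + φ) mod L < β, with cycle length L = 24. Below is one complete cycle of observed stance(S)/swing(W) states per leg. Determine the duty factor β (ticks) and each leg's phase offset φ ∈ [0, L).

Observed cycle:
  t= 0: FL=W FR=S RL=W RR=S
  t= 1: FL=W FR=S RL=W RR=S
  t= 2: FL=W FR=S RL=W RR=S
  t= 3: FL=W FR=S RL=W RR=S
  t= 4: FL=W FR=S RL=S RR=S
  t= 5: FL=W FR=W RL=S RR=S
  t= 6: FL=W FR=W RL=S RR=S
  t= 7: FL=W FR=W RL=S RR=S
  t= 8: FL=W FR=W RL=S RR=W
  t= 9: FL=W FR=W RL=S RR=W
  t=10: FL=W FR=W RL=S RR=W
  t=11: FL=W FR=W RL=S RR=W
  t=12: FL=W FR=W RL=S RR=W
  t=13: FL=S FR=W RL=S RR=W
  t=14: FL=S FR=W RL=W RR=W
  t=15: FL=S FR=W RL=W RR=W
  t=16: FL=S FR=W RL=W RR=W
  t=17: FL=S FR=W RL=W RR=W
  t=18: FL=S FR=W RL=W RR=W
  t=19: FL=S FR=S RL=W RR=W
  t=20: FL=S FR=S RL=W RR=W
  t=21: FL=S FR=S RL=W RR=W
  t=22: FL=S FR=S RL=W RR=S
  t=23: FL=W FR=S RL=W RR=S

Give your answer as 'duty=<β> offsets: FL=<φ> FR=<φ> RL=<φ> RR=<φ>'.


duty=10 offsets: FL=11 FR=5 RL=20 RR=2

duty β = stance ticks per leg = 10
FL: stance ticks = 10; W→S at t=13 → φ=11
FR: stance ticks = 10; W→S at t=19 → φ=5
RL: stance ticks = 10; W→S at t=4 → φ=20
RR: stance ticks = 10; W→S at t=22 → φ=2


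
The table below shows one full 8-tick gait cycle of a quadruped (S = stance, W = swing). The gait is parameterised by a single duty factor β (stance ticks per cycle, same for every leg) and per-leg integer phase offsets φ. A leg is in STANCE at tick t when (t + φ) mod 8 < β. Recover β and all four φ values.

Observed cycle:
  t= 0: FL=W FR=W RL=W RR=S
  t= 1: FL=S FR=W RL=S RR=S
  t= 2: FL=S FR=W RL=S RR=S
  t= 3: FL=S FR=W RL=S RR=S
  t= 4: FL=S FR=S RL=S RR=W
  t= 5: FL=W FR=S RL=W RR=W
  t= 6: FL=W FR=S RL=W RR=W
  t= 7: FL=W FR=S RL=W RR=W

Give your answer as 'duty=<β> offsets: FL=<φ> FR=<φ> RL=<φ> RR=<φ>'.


duty β = stance ticks per leg = 4
FL: stance ticks = 4; W→S at t=1 → φ=7
FR: stance ticks = 4; W→S at t=4 → φ=4
RL: stance ticks = 4; W→S at t=1 → φ=7
RR: stance ticks = 4; W→S at t=0 → φ=0

duty=4 offsets: FL=7 FR=4 RL=7 RR=0


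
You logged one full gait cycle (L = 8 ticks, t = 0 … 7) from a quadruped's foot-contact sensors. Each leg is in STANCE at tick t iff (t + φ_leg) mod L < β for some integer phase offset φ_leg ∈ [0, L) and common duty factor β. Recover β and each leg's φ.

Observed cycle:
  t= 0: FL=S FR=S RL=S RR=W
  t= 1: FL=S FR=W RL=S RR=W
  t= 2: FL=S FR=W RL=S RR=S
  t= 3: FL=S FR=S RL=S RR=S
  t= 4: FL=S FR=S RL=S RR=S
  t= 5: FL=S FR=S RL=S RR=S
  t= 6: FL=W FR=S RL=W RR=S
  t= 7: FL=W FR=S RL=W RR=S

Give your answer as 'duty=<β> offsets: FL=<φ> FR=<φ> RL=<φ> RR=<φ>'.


duty β = stance ticks per leg = 6
FL: stance ticks = 6; W→S at t=0 → φ=0
FR: stance ticks = 6; W→S at t=3 → φ=5
RL: stance ticks = 6; W→S at t=0 → φ=0
RR: stance ticks = 6; W→S at t=2 → φ=6

duty=6 offsets: FL=0 FR=5 RL=0 RR=6


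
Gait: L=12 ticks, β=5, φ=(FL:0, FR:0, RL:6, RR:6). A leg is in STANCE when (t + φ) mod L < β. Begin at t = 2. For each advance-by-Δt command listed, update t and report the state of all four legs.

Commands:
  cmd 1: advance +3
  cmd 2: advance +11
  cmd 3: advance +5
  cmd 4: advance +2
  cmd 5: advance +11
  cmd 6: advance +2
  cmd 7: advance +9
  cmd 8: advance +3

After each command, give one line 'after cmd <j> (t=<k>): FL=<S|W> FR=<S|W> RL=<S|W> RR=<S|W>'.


start t=2: FL=S FR=S RL=W RR=W
cmd 1: advance +3 → t=5, phase=(5,5,11,11) → FL=W FR=W RL=W RR=W
cmd 2: advance +11 → t=16, phase=(4,4,10,10) → FL=S FR=S RL=W RR=W
cmd 3: advance +5 → t=21, phase=(9,9,3,3) → FL=W FR=W RL=S RR=S
cmd 4: advance +2 → t=23, phase=(11,11,5,5) → FL=W FR=W RL=W RR=W
cmd 5: advance +11 → t=34, phase=(10,10,4,4) → FL=W FR=W RL=S RR=S
cmd 6: advance +2 → t=36, phase=(0,0,6,6) → FL=S FR=S RL=W RR=W
cmd 7: advance +9 → t=45, phase=(9,9,3,3) → FL=W FR=W RL=S RR=S
cmd 8: advance +3 → t=48, phase=(0,0,6,6) → FL=S FR=S RL=W RR=W

after cmd 1 (t=5): FL=W FR=W RL=W RR=W
after cmd 2 (t=16): FL=S FR=S RL=W RR=W
after cmd 3 (t=21): FL=W FR=W RL=S RR=S
after cmd 4 (t=23): FL=W FR=W RL=W RR=W
after cmd 5 (t=34): FL=W FR=W RL=S RR=S
after cmd 6 (t=36): FL=S FR=S RL=W RR=W
after cmd 7 (t=45): FL=W FR=W RL=S RR=S
after cmd 8 (t=48): FL=S FR=S RL=W RR=W


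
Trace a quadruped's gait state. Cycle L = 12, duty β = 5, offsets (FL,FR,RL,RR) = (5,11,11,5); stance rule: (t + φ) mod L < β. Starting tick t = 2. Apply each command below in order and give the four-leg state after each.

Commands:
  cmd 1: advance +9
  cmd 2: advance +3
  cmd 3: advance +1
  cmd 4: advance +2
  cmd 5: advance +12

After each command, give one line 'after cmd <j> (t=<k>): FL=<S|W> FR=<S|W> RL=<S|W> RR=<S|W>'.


after cmd 1 (t=11): FL=S FR=W RL=W RR=S
after cmd 2 (t=14): FL=W FR=S RL=S RR=W
after cmd 3 (t=15): FL=W FR=S RL=S RR=W
after cmd 4 (t=17): FL=W FR=S RL=S RR=W
after cmd 5 (t=29): FL=W FR=S RL=S RR=W

start t=2: FL=W FR=S RL=S RR=W
cmd 1: advance +9 → t=11, phase=(4,10,10,4) → FL=S FR=W RL=W RR=S
cmd 2: advance +3 → t=14, phase=(7,1,1,7) → FL=W FR=S RL=S RR=W
cmd 3: advance +1 → t=15, phase=(8,2,2,8) → FL=W FR=S RL=S RR=W
cmd 4: advance +2 → t=17, phase=(10,4,4,10) → FL=W FR=S RL=S RR=W
cmd 5: advance +12 → t=29, phase=(10,4,4,10) → FL=W FR=S RL=S RR=W


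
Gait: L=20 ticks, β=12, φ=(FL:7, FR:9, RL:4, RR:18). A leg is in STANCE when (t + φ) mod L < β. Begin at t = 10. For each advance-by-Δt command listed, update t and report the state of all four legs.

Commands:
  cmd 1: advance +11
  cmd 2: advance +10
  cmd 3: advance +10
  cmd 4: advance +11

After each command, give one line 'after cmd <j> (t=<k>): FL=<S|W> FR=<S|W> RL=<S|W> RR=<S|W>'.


start t=10: FL=W FR=W RL=W RR=S
cmd 1: advance +11 → t=21, phase=(8,10,5,19) → FL=S FR=S RL=S RR=W
cmd 2: advance +10 → t=31, phase=(18,0,15,9) → FL=W FR=S RL=W RR=S
cmd 3: advance +10 → t=41, phase=(8,10,5,19) → FL=S FR=S RL=S RR=W
cmd 4: advance +11 → t=52, phase=(19,1,16,10) → FL=W FR=S RL=W RR=S

after cmd 1 (t=21): FL=S FR=S RL=S RR=W
after cmd 2 (t=31): FL=W FR=S RL=W RR=S
after cmd 3 (t=41): FL=S FR=S RL=S RR=W
after cmd 4 (t=52): FL=W FR=S RL=W RR=S


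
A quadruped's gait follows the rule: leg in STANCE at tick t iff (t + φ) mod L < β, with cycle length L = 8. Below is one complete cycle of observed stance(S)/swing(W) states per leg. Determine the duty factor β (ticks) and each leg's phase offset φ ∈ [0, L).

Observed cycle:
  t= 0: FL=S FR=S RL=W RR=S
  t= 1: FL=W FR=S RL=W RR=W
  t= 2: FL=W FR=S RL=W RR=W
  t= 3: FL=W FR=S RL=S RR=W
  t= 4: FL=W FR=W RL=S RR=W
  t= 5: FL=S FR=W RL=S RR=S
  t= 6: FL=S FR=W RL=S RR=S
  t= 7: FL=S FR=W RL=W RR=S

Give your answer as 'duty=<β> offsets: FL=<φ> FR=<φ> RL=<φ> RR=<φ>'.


duty β = stance ticks per leg = 4
FL: stance ticks = 4; W→S at t=5 → φ=3
FR: stance ticks = 4; W→S at t=0 → φ=0
RL: stance ticks = 4; W→S at t=3 → φ=5
RR: stance ticks = 4; W→S at t=5 → φ=3

duty=4 offsets: FL=3 FR=0 RL=5 RR=3


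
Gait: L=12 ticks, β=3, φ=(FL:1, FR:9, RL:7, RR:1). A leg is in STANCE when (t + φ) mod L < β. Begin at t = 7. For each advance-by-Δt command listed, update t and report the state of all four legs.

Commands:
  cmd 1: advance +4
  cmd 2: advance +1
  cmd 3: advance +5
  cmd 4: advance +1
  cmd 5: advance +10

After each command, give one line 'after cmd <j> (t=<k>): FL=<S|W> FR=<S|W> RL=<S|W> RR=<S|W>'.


start t=7: FL=W FR=W RL=S RR=W
cmd 1: advance +4 → t=11, phase=(0,8,6,0) → FL=S FR=W RL=W RR=S
cmd 2: advance +1 → t=12, phase=(1,9,7,1) → FL=S FR=W RL=W RR=S
cmd 3: advance +5 → t=17, phase=(6,2,0,6) → FL=W FR=S RL=S RR=W
cmd 4: advance +1 → t=18, phase=(7,3,1,7) → FL=W FR=W RL=S RR=W
cmd 5: advance +10 → t=28, phase=(5,1,11,5) → FL=W FR=S RL=W RR=W

after cmd 1 (t=11): FL=S FR=W RL=W RR=S
after cmd 2 (t=12): FL=S FR=W RL=W RR=S
after cmd 3 (t=17): FL=W FR=S RL=S RR=W
after cmd 4 (t=18): FL=W FR=W RL=S RR=W
after cmd 5 (t=28): FL=W FR=S RL=W RR=W


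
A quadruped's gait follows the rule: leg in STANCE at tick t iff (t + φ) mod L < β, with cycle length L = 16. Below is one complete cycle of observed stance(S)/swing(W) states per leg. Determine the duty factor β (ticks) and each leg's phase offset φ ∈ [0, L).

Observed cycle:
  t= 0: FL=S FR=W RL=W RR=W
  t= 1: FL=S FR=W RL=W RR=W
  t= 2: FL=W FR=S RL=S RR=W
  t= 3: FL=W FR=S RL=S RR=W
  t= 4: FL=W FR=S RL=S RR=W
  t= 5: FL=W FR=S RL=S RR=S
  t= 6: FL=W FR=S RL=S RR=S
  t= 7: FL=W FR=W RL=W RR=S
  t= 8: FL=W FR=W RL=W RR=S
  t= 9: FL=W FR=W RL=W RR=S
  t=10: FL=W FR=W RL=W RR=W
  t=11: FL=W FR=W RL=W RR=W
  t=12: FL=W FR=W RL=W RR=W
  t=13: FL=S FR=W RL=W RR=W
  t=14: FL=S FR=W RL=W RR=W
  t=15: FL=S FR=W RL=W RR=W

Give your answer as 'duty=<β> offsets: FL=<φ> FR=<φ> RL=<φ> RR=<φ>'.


duty β = stance ticks per leg = 5
FL: stance ticks = 5; W→S at t=13 → φ=3
FR: stance ticks = 5; W→S at t=2 → φ=14
RL: stance ticks = 5; W→S at t=2 → φ=14
RR: stance ticks = 5; W→S at t=5 → φ=11

duty=5 offsets: FL=3 FR=14 RL=14 RR=11


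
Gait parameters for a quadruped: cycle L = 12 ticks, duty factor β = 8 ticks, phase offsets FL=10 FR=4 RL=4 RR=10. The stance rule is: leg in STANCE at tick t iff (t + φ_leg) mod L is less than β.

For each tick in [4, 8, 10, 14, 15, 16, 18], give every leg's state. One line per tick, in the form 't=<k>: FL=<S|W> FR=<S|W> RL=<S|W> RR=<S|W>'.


t=4: FL=S FR=W RL=W RR=S
t=8: FL=S FR=S RL=S RR=S
t=10: FL=W FR=S RL=S RR=W
t=14: FL=S FR=S RL=S RR=S
t=15: FL=S FR=S RL=S RR=S
t=16: FL=S FR=W RL=W RR=S
t=18: FL=S FR=W RL=W RR=S

t=4: phase=(2,8,8,2) vs β=8 → FL=S FR=W RL=W RR=S
t=8: phase=(6,0,0,6) vs β=8 → FL=S FR=S RL=S RR=S
t=10: phase=(8,2,2,8) vs β=8 → FL=W FR=S RL=S RR=W
t=14: phase=(0,6,6,0) vs β=8 → FL=S FR=S RL=S RR=S
t=15: phase=(1,7,7,1) vs β=8 → FL=S FR=S RL=S RR=S
t=16: phase=(2,8,8,2) vs β=8 → FL=S FR=W RL=W RR=S
t=18: phase=(4,10,10,4) vs β=8 → FL=S FR=W RL=W RR=S


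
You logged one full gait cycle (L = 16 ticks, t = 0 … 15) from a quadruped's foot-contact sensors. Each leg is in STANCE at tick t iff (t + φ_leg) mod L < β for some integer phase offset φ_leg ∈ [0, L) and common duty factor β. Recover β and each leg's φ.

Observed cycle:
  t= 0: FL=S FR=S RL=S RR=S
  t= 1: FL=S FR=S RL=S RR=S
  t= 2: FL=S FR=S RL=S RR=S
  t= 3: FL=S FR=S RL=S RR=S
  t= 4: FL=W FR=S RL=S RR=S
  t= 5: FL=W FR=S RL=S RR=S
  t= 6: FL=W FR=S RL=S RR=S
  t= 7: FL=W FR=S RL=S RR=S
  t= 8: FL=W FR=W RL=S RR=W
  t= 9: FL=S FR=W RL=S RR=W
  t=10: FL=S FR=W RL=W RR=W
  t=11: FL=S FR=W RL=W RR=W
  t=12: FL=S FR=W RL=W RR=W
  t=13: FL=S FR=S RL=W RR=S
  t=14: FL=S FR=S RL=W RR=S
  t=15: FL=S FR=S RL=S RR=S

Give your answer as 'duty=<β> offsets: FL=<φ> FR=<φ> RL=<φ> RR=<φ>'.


duty=11 offsets: FL=7 FR=3 RL=1 RR=3

duty β = stance ticks per leg = 11
FL: stance ticks = 11; W→S at t=9 → φ=7
FR: stance ticks = 11; W→S at t=13 → φ=3
RL: stance ticks = 11; W→S at t=15 → φ=1
RR: stance ticks = 11; W→S at t=13 → φ=3


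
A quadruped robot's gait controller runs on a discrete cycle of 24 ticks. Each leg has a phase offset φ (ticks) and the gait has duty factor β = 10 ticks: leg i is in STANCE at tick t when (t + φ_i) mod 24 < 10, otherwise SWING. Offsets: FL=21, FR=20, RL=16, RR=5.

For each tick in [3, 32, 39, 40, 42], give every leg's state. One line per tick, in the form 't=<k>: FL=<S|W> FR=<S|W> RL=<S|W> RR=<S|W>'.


t=3: phase=(0,23,19,8) vs β=10 → FL=S FR=W RL=W RR=S
t=32: phase=(5,4,0,13) vs β=10 → FL=S FR=S RL=S RR=W
t=39: phase=(12,11,7,20) vs β=10 → FL=W FR=W RL=S RR=W
t=40: phase=(13,12,8,21) vs β=10 → FL=W FR=W RL=S RR=W
t=42: phase=(15,14,10,23) vs β=10 → FL=W FR=W RL=W RR=W

t=3: FL=S FR=W RL=W RR=S
t=32: FL=S FR=S RL=S RR=W
t=39: FL=W FR=W RL=S RR=W
t=40: FL=W FR=W RL=S RR=W
t=42: FL=W FR=W RL=W RR=W


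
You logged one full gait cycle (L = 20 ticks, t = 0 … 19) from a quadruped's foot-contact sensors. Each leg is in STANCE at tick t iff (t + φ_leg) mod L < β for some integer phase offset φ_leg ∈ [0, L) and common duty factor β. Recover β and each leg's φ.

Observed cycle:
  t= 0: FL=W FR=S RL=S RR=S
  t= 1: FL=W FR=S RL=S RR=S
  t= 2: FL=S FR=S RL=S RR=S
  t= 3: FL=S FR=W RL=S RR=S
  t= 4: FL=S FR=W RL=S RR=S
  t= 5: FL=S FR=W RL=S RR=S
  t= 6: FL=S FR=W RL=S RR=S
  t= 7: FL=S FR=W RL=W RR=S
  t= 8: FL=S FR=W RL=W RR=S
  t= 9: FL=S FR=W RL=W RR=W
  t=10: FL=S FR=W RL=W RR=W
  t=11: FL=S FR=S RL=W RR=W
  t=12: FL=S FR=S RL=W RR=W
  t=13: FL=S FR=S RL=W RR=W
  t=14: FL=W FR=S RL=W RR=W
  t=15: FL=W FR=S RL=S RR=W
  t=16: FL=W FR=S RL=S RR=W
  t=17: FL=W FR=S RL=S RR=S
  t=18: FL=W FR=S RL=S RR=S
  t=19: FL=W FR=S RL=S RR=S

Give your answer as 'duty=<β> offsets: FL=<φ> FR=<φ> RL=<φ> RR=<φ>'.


duty β = stance ticks per leg = 12
FL: stance ticks = 12; W→S at t=2 → φ=18
FR: stance ticks = 12; W→S at t=11 → φ=9
RL: stance ticks = 12; W→S at t=15 → φ=5
RR: stance ticks = 12; W→S at t=17 → φ=3

duty=12 offsets: FL=18 FR=9 RL=5 RR=3


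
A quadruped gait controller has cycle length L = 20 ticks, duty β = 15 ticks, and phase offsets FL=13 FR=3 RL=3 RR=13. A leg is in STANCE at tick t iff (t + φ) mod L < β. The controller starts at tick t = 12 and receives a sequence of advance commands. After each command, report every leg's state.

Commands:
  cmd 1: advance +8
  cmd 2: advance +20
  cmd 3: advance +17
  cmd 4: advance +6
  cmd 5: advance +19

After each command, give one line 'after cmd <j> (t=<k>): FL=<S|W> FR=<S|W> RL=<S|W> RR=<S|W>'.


start t=12: FL=S FR=W RL=W RR=S
cmd 1: advance +8 → t=20, phase=(13,3,3,13) → FL=S FR=S RL=S RR=S
cmd 2: advance +20 → t=40, phase=(13,3,3,13) → FL=S FR=S RL=S RR=S
cmd 3: advance +17 → t=57, phase=(10,0,0,10) → FL=S FR=S RL=S RR=S
cmd 4: advance +6 → t=63, phase=(16,6,6,16) → FL=W FR=S RL=S RR=W
cmd 5: advance +19 → t=82, phase=(15,5,5,15) → FL=W FR=S RL=S RR=W

after cmd 1 (t=20): FL=S FR=S RL=S RR=S
after cmd 2 (t=40): FL=S FR=S RL=S RR=S
after cmd 3 (t=57): FL=S FR=S RL=S RR=S
after cmd 4 (t=63): FL=W FR=S RL=S RR=W
after cmd 5 (t=82): FL=W FR=S RL=S RR=W


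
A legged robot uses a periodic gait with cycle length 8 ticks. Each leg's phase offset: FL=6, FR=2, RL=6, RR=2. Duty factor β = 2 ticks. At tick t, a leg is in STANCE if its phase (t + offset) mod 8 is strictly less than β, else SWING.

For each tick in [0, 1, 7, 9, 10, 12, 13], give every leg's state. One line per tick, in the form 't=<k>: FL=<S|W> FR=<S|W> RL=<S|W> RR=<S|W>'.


t=0: FL=W FR=W RL=W RR=W
t=1: FL=W FR=W RL=W RR=W
t=7: FL=W FR=S RL=W RR=S
t=9: FL=W FR=W RL=W RR=W
t=10: FL=S FR=W RL=S RR=W
t=12: FL=W FR=W RL=W RR=W
t=13: FL=W FR=W RL=W RR=W

t=0: phase=(6,2,6,2) vs β=2 → FL=W FR=W RL=W RR=W
t=1: phase=(7,3,7,3) vs β=2 → FL=W FR=W RL=W RR=W
t=7: phase=(5,1,5,1) vs β=2 → FL=W FR=S RL=W RR=S
t=9: phase=(7,3,7,3) vs β=2 → FL=W FR=W RL=W RR=W
t=10: phase=(0,4,0,4) vs β=2 → FL=S FR=W RL=S RR=W
t=12: phase=(2,6,2,6) vs β=2 → FL=W FR=W RL=W RR=W
t=13: phase=(3,7,3,7) vs β=2 → FL=W FR=W RL=W RR=W


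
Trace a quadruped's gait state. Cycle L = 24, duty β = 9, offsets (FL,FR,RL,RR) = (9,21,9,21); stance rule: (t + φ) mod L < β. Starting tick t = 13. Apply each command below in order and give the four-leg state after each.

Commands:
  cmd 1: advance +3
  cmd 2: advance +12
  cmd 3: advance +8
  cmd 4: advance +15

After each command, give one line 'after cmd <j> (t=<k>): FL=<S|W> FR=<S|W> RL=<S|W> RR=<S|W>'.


after cmd 1 (t=16): FL=S FR=W RL=S RR=W
after cmd 2 (t=28): FL=W FR=S RL=W RR=S
after cmd 3 (t=36): FL=W FR=W RL=W RR=W
after cmd 4 (t=51): FL=W FR=S RL=W RR=S

start t=13: FL=W FR=W RL=W RR=W
cmd 1: advance +3 → t=16, phase=(1,13,1,13) → FL=S FR=W RL=S RR=W
cmd 2: advance +12 → t=28, phase=(13,1,13,1) → FL=W FR=S RL=W RR=S
cmd 3: advance +8 → t=36, phase=(21,9,21,9) → FL=W FR=W RL=W RR=W
cmd 4: advance +15 → t=51, phase=(12,0,12,0) → FL=W FR=S RL=W RR=S


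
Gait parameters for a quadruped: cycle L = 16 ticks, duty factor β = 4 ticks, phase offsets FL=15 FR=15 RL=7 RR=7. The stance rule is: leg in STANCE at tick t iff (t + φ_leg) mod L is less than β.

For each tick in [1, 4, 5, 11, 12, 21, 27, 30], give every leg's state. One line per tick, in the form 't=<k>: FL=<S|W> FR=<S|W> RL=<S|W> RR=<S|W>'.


t=1: FL=S FR=S RL=W RR=W
t=4: FL=S FR=S RL=W RR=W
t=5: FL=W FR=W RL=W RR=W
t=11: FL=W FR=W RL=S RR=S
t=12: FL=W FR=W RL=S RR=S
t=21: FL=W FR=W RL=W RR=W
t=27: FL=W FR=W RL=S RR=S
t=30: FL=W FR=W RL=W RR=W

t=1: phase=(0,0,8,8) vs β=4 → FL=S FR=S RL=W RR=W
t=4: phase=(3,3,11,11) vs β=4 → FL=S FR=S RL=W RR=W
t=5: phase=(4,4,12,12) vs β=4 → FL=W FR=W RL=W RR=W
t=11: phase=(10,10,2,2) vs β=4 → FL=W FR=W RL=S RR=S
t=12: phase=(11,11,3,3) vs β=4 → FL=W FR=W RL=S RR=S
t=21: phase=(4,4,12,12) vs β=4 → FL=W FR=W RL=W RR=W
t=27: phase=(10,10,2,2) vs β=4 → FL=W FR=W RL=S RR=S
t=30: phase=(13,13,5,5) vs β=4 → FL=W FR=W RL=W RR=W


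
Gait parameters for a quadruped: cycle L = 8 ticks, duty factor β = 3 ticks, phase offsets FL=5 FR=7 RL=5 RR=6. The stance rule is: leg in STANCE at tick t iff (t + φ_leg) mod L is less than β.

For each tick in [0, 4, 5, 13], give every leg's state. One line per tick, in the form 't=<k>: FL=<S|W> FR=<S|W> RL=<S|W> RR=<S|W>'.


t=0: FL=W FR=W RL=W RR=W
t=4: FL=S FR=W RL=S RR=S
t=5: FL=S FR=W RL=S RR=W
t=13: FL=S FR=W RL=S RR=W

t=0: phase=(5,7,5,6) vs β=3 → FL=W FR=W RL=W RR=W
t=4: phase=(1,3,1,2) vs β=3 → FL=S FR=W RL=S RR=S
t=5: phase=(2,4,2,3) vs β=3 → FL=S FR=W RL=S RR=W
t=13: phase=(2,4,2,3) vs β=3 → FL=S FR=W RL=S RR=W


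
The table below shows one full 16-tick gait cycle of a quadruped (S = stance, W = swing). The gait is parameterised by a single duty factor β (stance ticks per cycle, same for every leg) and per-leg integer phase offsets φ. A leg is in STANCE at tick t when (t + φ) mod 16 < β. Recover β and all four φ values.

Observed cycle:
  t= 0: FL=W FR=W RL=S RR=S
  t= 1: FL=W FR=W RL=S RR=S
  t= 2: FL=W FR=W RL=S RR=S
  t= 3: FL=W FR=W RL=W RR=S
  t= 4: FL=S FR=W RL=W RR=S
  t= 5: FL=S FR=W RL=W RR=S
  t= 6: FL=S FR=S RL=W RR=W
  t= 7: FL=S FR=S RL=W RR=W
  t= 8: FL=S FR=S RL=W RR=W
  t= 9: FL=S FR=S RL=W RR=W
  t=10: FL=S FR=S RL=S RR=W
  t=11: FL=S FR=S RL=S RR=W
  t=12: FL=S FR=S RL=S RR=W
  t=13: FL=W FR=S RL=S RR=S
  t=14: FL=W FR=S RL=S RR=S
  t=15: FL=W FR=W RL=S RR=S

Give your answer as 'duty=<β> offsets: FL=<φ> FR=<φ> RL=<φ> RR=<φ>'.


duty=9 offsets: FL=12 FR=10 RL=6 RR=3

duty β = stance ticks per leg = 9
FL: stance ticks = 9; W→S at t=4 → φ=12
FR: stance ticks = 9; W→S at t=6 → φ=10
RL: stance ticks = 9; W→S at t=10 → φ=6
RR: stance ticks = 9; W→S at t=13 → φ=3


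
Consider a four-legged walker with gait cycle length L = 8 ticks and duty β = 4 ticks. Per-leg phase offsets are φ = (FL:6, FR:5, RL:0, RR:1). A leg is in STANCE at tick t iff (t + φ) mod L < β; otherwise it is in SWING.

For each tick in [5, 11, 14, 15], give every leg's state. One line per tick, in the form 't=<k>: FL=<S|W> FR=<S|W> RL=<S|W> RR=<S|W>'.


t=5: FL=S FR=S RL=W RR=W
t=11: FL=S FR=S RL=S RR=W
t=14: FL=W FR=S RL=W RR=W
t=15: FL=W FR=W RL=W RR=S

t=5: phase=(3,2,5,6) vs β=4 → FL=S FR=S RL=W RR=W
t=11: phase=(1,0,3,4) vs β=4 → FL=S FR=S RL=S RR=W
t=14: phase=(4,3,6,7) vs β=4 → FL=W FR=S RL=W RR=W
t=15: phase=(5,4,7,0) vs β=4 → FL=W FR=W RL=W RR=S


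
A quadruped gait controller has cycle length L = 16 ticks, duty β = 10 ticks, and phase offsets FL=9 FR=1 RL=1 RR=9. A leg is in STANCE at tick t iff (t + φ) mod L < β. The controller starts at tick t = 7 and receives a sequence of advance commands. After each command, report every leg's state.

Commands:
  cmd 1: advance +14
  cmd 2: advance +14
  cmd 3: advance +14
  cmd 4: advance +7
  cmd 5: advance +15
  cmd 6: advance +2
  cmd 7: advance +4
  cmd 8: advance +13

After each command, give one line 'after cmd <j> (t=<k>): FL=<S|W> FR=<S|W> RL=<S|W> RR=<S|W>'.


after cmd 1 (t=21): FL=W FR=S RL=S RR=W
after cmd 2 (t=35): FL=W FR=S RL=S RR=W
after cmd 3 (t=49): FL=W FR=S RL=S RR=W
after cmd 4 (t=56): FL=S FR=S RL=S RR=S
after cmd 5 (t=71): FL=S FR=S RL=S RR=S
after cmd 6 (t=73): FL=S FR=W RL=W RR=S
after cmd 7 (t=77): FL=S FR=W RL=W RR=S
after cmd 8 (t=90): FL=S FR=W RL=W RR=S

start t=7: FL=S FR=S RL=S RR=S
cmd 1: advance +14 → t=21, phase=(14,6,6,14) → FL=W FR=S RL=S RR=W
cmd 2: advance +14 → t=35, phase=(12,4,4,12) → FL=W FR=S RL=S RR=W
cmd 3: advance +14 → t=49, phase=(10,2,2,10) → FL=W FR=S RL=S RR=W
cmd 4: advance +7 → t=56, phase=(1,9,9,1) → FL=S FR=S RL=S RR=S
cmd 5: advance +15 → t=71, phase=(0,8,8,0) → FL=S FR=S RL=S RR=S
cmd 6: advance +2 → t=73, phase=(2,10,10,2) → FL=S FR=W RL=W RR=S
cmd 7: advance +4 → t=77, phase=(6,14,14,6) → FL=S FR=W RL=W RR=S
cmd 8: advance +13 → t=90, phase=(3,11,11,3) → FL=S FR=W RL=W RR=S


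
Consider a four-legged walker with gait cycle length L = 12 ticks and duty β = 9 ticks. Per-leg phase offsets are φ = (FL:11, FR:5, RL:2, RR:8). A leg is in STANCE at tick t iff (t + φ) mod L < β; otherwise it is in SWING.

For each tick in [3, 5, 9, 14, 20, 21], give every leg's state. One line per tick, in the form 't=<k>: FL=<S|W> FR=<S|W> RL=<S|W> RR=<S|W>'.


t=3: FL=S FR=S RL=S RR=W
t=5: FL=S FR=W RL=S RR=S
t=9: FL=S FR=S RL=W RR=S
t=14: FL=S FR=S RL=S RR=W
t=20: FL=S FR=S RL=W RR=S
t=21: FL=S FR=S RL=W RR=S

t=3: phase=(2,8,5,11) vs β=9 → FL=S FR=S RL=S RR=W
t=5: phase=(4,10,7,1) vs β=9 → FL=S FR=W RL=S RR=S
t=9: phase=(8,2,11,5) vs β=9 → FL=S FR=S RL=W RR=S
t=14: phase=(1,7,4,10) vs β=9 → FL=S FR=S RL=S RR=W
t=20: phase=(7,1,10,4) vs β=9 → FL=S FR=S RL=W RR=S
t=21: phase=(8,2,11,5) vs β=9 → FL=S FR=S RL=W RR=S


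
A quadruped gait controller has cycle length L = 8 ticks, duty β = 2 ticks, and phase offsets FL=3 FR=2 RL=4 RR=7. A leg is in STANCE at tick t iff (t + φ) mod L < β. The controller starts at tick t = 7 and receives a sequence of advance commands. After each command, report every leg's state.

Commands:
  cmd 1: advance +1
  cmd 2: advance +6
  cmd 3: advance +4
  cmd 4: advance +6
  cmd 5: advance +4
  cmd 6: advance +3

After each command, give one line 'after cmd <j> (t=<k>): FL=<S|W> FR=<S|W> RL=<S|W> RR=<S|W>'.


start t=7: FL=W FR=S RL=W RR=W
cmd 1: advance +1 → t=8, phase=(3,2,4,7) → FL=W FR=W RL=W RR=W
cmd 2: advance +6 → t=14, phase=(1,0,2,5) → FL=S FR=S RL=W RR=W
cmd 3: advance +4 → t=18, phase=(5,4,6,1) → FL=W FR=W RL=W RR=S
cmd 4: advance +6 → t=24, phase=(3,2,4,7) → FL=W FR=W RL=W RR=W
cmd 5: advance +4 → t=28, phase=(7,6,0,3) → FL=W FR=W RL=S RR=W
cmd 6: advance +3 → t=31, phase=(2,1,3,6) → FL=W FR=S RL=W RR=W

after cmd 1 (t=8): FL=W FR=W RL=W RR=W
after cmd 2 (t=14): FL=S FR=S RL=W RR=W
after cmd 3 (t=18): FL=W FR=W RL=W RR=S
after cmd 4 (t=24): FL=W FR=W RL=W RR=W
after cmd 5 (t=28): FL=W FR=W RL=S RR=W
after cmd 6 (t=31): FL=W FR=S RL=W RR=W


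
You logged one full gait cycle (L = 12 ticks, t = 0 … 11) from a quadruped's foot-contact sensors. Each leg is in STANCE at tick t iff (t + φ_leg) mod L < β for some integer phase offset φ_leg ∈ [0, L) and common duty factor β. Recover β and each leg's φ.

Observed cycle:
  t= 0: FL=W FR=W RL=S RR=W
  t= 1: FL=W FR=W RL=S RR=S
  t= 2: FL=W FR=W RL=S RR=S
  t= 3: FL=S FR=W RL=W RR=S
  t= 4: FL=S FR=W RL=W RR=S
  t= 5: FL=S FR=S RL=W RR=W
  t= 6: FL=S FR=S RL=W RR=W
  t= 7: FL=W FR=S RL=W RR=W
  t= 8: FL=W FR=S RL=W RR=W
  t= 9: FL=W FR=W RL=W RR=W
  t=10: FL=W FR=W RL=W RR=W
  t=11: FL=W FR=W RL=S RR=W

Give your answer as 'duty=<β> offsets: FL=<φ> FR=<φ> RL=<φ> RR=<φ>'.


duty=4 offsets: FL=9 FR=7 RL=1 RR=11

duty β = stance ticks per leg = 4
FL: stance ticks = 4; W→S at t=3 → φ=9
FR: stance ticks = 4; W→S at t=5 → φ=7
RL: stance ticks = 4; W→S at t=11 → φ=1
RR: stance ticks = 4; W→S at t=1 → φ=11


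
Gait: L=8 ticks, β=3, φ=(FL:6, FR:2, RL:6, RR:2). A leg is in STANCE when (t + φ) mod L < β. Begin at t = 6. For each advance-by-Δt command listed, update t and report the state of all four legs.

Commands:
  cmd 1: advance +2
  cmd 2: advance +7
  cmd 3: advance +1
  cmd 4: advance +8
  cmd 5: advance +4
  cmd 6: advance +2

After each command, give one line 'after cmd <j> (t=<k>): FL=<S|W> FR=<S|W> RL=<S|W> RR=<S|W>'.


after cmd 1 (t=8): FL=W FR=S RL=W RR=S
after cmd 2 (t=15): FL=W FR=S RL=W RR=S
after cmd 3 (t=16): FL=W FR=S RL=W RR=S
after cmd 4 (t=24): FL=W FR=S RL=W RR=S
after cmd 5 (t=28): FL=S FR=W RL=S RR=W
after cmd 6 (t=30): FL=W FR=S RL=W RR=S

start t=6: FL=W FR=S RL=W RR=S
cmd 1: advance +2 → t=8, phase=(6,2,6,2) → FL=W FR=S RL=W RR=S
cmd 2: advance +7 → t=15, phase=(5,1,5,1) → FL=W FR=S RL=W RR=S
cmd 3: advance +1 → t=16, phase=(6,2,6,2) → FL=W FR=S RL=W RR=S
cmd 4: advance +8 → t=24, phase=(6,2,6,2) → FL=W FR=S RL=W RR=S
cmd 5: advance +4 → t=28, phase=(2,6,2,6) → FL=S FR=W RL=S RR=W
cmd 6: advance +2 → t=30, phase=(4,0,4,0) → FL=W FR=S RL=W RR=S


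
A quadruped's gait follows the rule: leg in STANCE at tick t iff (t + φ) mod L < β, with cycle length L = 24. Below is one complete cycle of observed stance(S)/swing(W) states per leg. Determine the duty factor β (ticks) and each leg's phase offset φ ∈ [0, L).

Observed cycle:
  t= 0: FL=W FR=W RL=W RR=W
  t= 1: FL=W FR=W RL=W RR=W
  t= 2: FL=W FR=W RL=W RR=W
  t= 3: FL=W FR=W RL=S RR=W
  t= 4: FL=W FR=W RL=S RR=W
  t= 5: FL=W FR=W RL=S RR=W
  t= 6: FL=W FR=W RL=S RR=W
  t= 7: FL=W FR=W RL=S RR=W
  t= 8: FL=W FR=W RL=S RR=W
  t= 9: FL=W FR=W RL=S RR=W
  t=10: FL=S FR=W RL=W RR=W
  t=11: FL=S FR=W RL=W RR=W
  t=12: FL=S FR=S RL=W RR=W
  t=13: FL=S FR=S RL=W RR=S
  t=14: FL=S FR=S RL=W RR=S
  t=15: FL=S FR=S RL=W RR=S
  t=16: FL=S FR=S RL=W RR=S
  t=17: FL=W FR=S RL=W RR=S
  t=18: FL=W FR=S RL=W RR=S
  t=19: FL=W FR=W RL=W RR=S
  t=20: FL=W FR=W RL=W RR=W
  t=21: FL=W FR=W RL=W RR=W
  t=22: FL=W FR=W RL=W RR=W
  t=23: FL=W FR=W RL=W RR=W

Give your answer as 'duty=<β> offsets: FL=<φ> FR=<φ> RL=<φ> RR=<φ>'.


duty=7 offsets: FL=14 FR=12 RL=21 RR=11

duty β = stance ticks per leg = 7
FL: stance ticks = 7; W→S at t=10 → φ=14
FR: stance ticks = 7; W→S at t=12 → φ=12
RL: stance ticks = 7; W→S at t=3 → φ=21
RR: stance ticks = 7; W→S at t=13 → φ=11


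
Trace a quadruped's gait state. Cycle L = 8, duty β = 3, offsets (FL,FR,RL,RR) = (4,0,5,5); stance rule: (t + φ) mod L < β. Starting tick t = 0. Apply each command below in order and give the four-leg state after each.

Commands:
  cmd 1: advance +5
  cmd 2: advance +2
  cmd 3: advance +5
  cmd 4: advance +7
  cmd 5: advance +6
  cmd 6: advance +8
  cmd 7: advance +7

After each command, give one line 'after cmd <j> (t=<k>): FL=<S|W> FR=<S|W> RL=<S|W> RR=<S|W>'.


after cmd 1 (t=5): FL=S FR=W RL=S RR=S
after cmd 2 (t=7): FL=W FR=W RL=W RR=W
after cmd 3 (t=12): FL=S FR=W RL=S RR=S
after cmd 4 (t=19): FL=W FR=W RL=S RR=S
after cmd 5 (t=25): FL=W FR=S RL=W RR=W
after cmd 6 (t=33): FL=W FR=S RL=W RR=W
after cmd 7 (t=40): FL=W FR=S RL=W RR=W

start t=0: FL=W FR=S RL=W RR=W
cmd 1: advance +5 → t=5, phase=(1,5,2,2) → FL=S FR=W RL=S RR=S
cmd 2: advance +2 → t=7, phase=(3,7,4,4) → FL=W FR=W RL=W RR=W
cmd 3: advance +5 → t=12, phase=(0,4,1,1) → FL=S FR=W RL=S RR=S
cmd 4: advance +7 → t=19, phase=(7,3,0,0) → FL=W FR=W RL=S RR=S
cmd 5: advance +6 → t=25, phase=(5,1,6,6) → FL=W FR=S RL=W RR=W
cmd 6: advance +8 → t=33, phase=(5,1,6,6) → FL=W FR=S RL=W RR=W
cmd 7: advance +7 → t=40, phase=(4,0,5,5) → FL=W FR=S RL=W RR=W


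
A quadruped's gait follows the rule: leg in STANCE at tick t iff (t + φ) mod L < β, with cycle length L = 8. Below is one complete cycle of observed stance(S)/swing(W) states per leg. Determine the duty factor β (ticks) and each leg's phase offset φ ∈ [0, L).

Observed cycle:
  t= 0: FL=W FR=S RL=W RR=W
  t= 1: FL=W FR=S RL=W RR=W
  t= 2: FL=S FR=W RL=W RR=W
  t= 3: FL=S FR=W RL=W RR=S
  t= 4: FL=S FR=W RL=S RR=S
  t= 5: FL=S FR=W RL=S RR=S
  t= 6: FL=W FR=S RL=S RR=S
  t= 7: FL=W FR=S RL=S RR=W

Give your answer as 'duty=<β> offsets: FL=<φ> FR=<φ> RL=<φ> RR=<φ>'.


duty β = stance ticks per leg = 4
FL: stance ticks = 4; W→S at t=2 → φ=6
FR: stance ticks = 4; W→S at t=6 → φ=2
RL: stance ticks = 4; W→S at t=4 → φ=4
RR: stance ticks = 4; W→S at t=3 → φ=5

duty=4 offsets: FL=6 FR=2 RL=4 RR=5


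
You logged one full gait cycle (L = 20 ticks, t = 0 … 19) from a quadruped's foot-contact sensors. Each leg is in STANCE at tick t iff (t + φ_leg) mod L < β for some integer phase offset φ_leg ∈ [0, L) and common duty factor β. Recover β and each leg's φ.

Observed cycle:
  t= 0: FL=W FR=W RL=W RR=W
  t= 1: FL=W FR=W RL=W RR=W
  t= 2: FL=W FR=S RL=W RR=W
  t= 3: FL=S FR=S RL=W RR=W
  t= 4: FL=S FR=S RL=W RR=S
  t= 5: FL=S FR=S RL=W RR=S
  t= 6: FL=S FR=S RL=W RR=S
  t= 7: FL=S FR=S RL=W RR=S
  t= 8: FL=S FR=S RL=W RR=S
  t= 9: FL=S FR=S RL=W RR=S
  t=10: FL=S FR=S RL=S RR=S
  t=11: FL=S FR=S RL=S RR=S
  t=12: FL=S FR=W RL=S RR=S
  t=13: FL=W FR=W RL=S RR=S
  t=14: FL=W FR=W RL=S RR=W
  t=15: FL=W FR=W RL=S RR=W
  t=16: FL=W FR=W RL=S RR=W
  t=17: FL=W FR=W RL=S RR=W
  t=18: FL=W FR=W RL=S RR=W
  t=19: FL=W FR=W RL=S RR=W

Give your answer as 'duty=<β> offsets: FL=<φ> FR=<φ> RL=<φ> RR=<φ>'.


duty β = stance ticks per leg = 10
FL: stance ticks = 10; W→S at t=3 → φ=17
FR: stance ticks = 10; W→S at t=2 → φ=18
RL: stance ticks = 10; W→S at t=10 → φ=10
RR: stance ticks = 10; W→S at t=4 → φ=16

duty=10 offsets: FL=17 FR=18 RL=10 RR=16


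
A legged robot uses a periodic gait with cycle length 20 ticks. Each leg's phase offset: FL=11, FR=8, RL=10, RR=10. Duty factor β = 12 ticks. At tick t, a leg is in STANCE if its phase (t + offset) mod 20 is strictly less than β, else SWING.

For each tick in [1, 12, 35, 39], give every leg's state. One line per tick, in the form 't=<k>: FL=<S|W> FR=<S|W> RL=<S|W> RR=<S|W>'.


t=1: phase=(12,9,11,11) vs β=12 → FL=W FR=S RL=S RR=S
t=12: phase=(3,0,2,2) vs β=12 → FL=S FR=S RL=S RR=S
t=35: phase=(6,3,5,5) vs β=12 → FL=S FR=S RL=S RR=S
t=39: phase=(10,7,9,9) vs β=12 → FL=S FR=S RL=S RR=S

t=1: FL=W FR=S RL=S RR=S
t=12: FL=S FR=S RL=S RR=S
t=35: FL=S FR=S RL=S RR=S
t=39: FL=S FR=S RL=S RR=S


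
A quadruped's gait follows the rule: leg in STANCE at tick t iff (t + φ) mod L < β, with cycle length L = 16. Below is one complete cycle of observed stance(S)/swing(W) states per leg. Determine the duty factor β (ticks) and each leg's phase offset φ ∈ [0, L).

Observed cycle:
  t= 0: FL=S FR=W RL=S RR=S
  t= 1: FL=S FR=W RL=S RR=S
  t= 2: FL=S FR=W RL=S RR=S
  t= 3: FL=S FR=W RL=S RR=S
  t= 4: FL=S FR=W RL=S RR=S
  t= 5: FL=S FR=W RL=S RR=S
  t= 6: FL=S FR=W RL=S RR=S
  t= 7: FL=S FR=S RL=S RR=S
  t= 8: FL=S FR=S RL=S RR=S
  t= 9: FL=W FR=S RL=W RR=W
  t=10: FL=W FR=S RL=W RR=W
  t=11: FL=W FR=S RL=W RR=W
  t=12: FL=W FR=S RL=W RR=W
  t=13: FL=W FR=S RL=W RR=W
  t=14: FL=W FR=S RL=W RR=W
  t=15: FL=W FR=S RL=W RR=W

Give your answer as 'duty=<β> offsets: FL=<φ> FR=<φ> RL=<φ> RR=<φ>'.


duty β = stance ticks per leg = 9
FL: stance ticks = 9; W→S at t=0 → φ=0
FR: stance ticks = 9; W→S at t=7 → φ=9
RL: stance ticks = 9; W→S at t=0 → φ=0
RR: stance ticks = 9; W→S at t=0 → φ=0

duty=9 offsets: FL=0 FR=9 RL=0 RR=0


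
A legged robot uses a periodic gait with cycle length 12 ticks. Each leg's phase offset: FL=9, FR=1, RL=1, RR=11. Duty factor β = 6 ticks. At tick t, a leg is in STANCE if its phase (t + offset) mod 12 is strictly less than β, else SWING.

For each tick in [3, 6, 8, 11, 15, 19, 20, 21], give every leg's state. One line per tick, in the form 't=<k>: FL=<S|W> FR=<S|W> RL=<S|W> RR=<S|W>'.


t=3: FL=S FR=S RL=S RR=S
t=6: FL=S FR=W RL=W RR=S
t=8: FL=S FR=W RL=W RR=W
t=11: FL=W FR=S RL=S RR=W
t=15: FL=S FR=S RL=S RR=S
t=19: FL=S FR=W RL=W RR=W
t=20: FL=S FR=W RL=W RR=W
t=21: FL=W FR=W RL=W RR=W

t=3: phase=(0,4,4,2) vs β=6 → FL=S FR=S RL=S RR=S
t=6: phase=(3,7,7,5) vs β=6 → FL=S FR=W RL=W RR=S
t=8: phase=(5,9,9,7) vs β=6 → FL=S FR=W RL=W RR=W
t=11: phase=(8,0,0,10) vs β=6 → FL=W FR=S RL=S RR=W
t=15: phase=(0,4,4,2) vs β=6 → FL=S FR=S RL=S RR=S
t=19: phase=(4,8,8,6) vs β=6 → FL=S FR=W RL=W RR=W
t=20: phase=(5,9,9,7) vs β=6 → FL=S FR=W RL=W RR=W
t=21: phase=(6,10,10,8) vs β=6 → FL=W FR=W RL=W RR=W


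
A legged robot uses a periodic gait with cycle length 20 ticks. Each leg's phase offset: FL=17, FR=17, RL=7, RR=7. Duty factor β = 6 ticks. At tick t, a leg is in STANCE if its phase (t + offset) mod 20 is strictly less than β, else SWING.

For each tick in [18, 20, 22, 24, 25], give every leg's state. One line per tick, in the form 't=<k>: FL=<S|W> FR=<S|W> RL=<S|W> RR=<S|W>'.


t=18: phase=(15,15,5,5) vs β=6 → FL=W FR=W RL=S RR=S
t=20: phase=(17,17,7,7) vs β=6 → FL=W FR=W RL=W RR=W
t=22: phase=(19,19,9,9) vs β=6 → FL=W FR=W RL=W RR=W
t=24: phase=(1,1,11,11) vs β=6 → FL=S FR=S RL=W RR=W
t=25: phase=(2,2,12,12) vs β=6 → FL=S FR=S RL=W RR=W

t=18: FL=W FR=W RL=S RR=S
t=20: FL=W FR=W RL=W RR=W
t=22: FL=W FR=W RL=W RR=W
t=24: FL=S FR=S RL=W RR=W
t=25: FL=S FR=S RL=W RR=W


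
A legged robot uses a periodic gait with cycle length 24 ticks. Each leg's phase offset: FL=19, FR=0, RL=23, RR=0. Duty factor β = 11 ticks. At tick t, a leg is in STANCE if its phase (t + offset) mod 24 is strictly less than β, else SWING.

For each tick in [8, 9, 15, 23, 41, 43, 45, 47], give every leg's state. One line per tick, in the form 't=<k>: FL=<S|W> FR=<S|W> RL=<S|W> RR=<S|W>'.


t=8: phase=(3,8,7,8) vs β=11 → FL=S FR=S RL=S RR=S
t=9: phase=(4,9,8,9) vs β=11 → FL=S FR=S RL=S RR=S
t=15: phase=(10,15,14,15) vs β=11 → FL=S FR=W RL=W RR=W
t=23: phase=(18,23,22,23) vs β=11 → FL=W FR=W RL=W RR=W
t=41: phase=(12,17,16,17) vs β=11 → FL=W FR=W RL=W RR=W
t=43: phase=(14,19,18,19) vs β=11 → FL=W FR=W RL=W RR=W
t=45: phase=(16,21,20,21) vs β=11 → FL=W FR=W RL=W RR=W
t=47: phase=(18,23,22,23) vs β=11 → FL=W FR=W RL=W RR=W

t=8: FL=S FR=S RL=S RR=S
t=9: FL=S FR=S RL=S RR=S
t=15: FL=S FR=W RL=W RR=W
t=23: FL=W FR=W RL=W RR=W
t=41: FL=W FR=W RL=W RR=W
t=43: FL=W FR=W RL=W RR=W
t=45: FL=W FR=W RL=W RR=W
t=47: FL=W FR=W RL=W RR=W


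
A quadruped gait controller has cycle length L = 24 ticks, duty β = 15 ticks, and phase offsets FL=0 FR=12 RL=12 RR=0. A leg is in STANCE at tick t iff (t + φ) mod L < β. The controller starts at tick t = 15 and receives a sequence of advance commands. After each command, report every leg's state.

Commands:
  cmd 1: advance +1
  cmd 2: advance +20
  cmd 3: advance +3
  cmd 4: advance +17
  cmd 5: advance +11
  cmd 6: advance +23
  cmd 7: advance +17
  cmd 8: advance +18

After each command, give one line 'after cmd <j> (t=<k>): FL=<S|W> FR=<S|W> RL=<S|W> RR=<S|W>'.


start t=15: FL=W FR=S RL=S RR=W
cmd 1: advance +1 → t=16, phase=(16,4,4,16) → FL=W FR=S RL=S RR=W
cmd 2: advance +20 → t=36, phase=(12,0,0,12) → FL=S FR=S RL=S RR=S
cmd 3: advance +3 → t=39, phase=(15,3,3,15) → FL=W FR=S RL=S RR=W
cmd 4: advance +17 → t=56, phase=(8,20,20,8) → FL=S FR=W RL=W RR=S
cmd 5: advance +11 → t=67, phase=(19,7,7,19) → FL=W FR=S RL=S RR=W
cmd 6: advance +23 → t=90, phase=(18,6,6,18) → FL=W FR=S RL=S RR=W
cmd 7: advance +17 → t=107, phase=(11,23,23,11) → FL=S FR=W RL=W RR=S
cmd 8: advance +18 → t=125, phase=(5,17,17,5) → FL=S FR=W RL=W RR=S

after cmd 1 (t=16): FL=W FR=S RL=S RR=W
after cmd 2 (t=36): FL=S FR=S RL=S RR=S
after cmd 3 (t=39): FL=W FR=S RL=S RR=W
after cmd 4 (t=56): FL=S FR=W RL=W RR=S
after cmd 5 (t=67): FL=W FR=S RL=S RR=W
after cmd 6 (t=90): FL=W FR=S RL=S RR=W
after cmd 7 (t=107): FL=S FR=W RL=W RR=S
after cmd 8 (t=125): FL=S FR=W RL=W RR=S


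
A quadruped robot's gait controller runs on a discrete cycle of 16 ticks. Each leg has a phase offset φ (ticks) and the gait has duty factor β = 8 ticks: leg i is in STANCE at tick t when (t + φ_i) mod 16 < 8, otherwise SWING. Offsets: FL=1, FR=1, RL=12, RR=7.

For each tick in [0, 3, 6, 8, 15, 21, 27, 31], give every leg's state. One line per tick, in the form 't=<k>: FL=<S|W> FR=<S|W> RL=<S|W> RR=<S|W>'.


t=0: phase=(1,1,12,7) vs β=8 → FL=S FR=S RL=W RR=S
t=3: phase=(4,4,15,10) vs β=8 → FL=S FR=S RL=W RR=W
t=6: phase=(7,7,2,13) vs β=8 → FL=S FR=S RL=S RR=W
t=8: phase=(9,9,4,15) vs β=8 → FL=W FR=W RL=S RR=W
t=15: phase=(0,0,11,6) vs β=8 → FL=S FR=S RL=W RR=S
t=21: phase=(6,6,1,12) vs β=8 → FL=S FR=S RL=S RR=W
t=27: phase=(12,12,7,2) vs β=8 → FL=W FR=W RL=S RR=S
t=31: phase=(0,0,11,6) vs β=8 → FL=S FR=S RL=W RR=S

t=0: FL=S FR=S RL=W RR=S
t=3: FL=S FR=S RL=W RR=W
t=6: FL=S FR=S RL=S RR=W
t=8: FL=W FR=W RL=S RR=W
t=15: FL=S FR=S RL=W RR=S
t=21: FL=S FR=S RL=S RR=W
t=27: FL=W FR=W RL=S RR=S
t=31: FL=S FR=S RL=W RR=S


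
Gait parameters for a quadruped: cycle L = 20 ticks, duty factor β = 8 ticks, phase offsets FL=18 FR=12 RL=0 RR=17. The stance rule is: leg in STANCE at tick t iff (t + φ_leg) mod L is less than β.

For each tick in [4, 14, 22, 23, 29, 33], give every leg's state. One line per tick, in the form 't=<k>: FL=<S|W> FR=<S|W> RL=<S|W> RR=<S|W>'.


t=4: FL=S FR=W RL=S RR=S
t=14: FL=W FR=S RL=W RR=W
t=22: FL=S FR=W RL=S RR=W
t=23: FL=S FR=W RL=S RR=S
t=29: FL=S FR=S RL=W RR=S
t=33: FL=W FR=S RL=W RR=W

t=4: phase=(2,16,4,1) vs β=8 → FL=S FR=W RL=S RR=S
t=14: phase=(12,6,14,11) vs β=8 → FL=W FR=S RL=W RR=W
t=22: phase=(0,14,2,19) vs β=8 → FL=S FR=W RL=S RR=W
t=23: phase=(1,15,3,0) vs β=8 → FL=S FR=W RL=S RR=S
t=29: phase=(7,1,9,6) vs β=8 → FL=S FR=S RL=W RR=S
t=33: phase=(11,5,13,10) vs β=8 → FL=W FR=S RL=W RR=W


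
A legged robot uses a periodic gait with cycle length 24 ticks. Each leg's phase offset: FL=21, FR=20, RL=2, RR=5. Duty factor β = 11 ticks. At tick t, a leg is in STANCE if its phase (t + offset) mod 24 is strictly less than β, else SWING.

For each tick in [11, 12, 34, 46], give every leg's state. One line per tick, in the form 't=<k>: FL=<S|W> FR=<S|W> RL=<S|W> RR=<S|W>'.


t=11: FL=S FR=S RL=W RR=W
t=12: FL=S FR=S RL=W RR=W
t=34: FL=S FR=S RL=W RR=W
t=46: FL=W FR=W RL=S RR=S

t=11: phase=(8,7,13,16) vs β=11 → FL=S FR=S RL=W RR=W
t=12: phase=(9,8,14,17) vs β=11 → FL=S FR=S RL=W RR=W
t=34: phase=(7,6,12,15) vs β=11 → FL=S FR=S RL=W RR=W
t=46: phase=(19,18,0,3) vs β=11 → FL=W FR=W RL=S RR=S


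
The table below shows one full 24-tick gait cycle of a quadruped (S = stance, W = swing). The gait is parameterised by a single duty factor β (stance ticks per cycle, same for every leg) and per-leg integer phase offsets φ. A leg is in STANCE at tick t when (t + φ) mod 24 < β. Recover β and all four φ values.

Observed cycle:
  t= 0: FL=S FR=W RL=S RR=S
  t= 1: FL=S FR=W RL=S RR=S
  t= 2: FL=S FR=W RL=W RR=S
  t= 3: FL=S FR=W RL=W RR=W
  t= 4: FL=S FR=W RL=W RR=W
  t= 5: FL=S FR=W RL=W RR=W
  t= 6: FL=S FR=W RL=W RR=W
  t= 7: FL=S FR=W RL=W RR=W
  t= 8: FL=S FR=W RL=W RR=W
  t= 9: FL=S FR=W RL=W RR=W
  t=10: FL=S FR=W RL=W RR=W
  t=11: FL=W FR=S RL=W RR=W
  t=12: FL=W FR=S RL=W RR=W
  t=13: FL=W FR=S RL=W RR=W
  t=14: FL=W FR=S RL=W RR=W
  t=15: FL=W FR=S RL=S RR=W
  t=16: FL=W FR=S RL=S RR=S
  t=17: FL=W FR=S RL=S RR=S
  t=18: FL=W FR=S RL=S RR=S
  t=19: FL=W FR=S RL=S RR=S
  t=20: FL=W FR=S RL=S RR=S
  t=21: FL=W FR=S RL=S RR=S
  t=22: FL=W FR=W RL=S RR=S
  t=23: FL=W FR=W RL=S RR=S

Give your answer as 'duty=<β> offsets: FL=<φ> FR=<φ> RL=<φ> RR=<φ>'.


duty=11 offsets: FL=0 FR=13 RL=9 RR=8

duty β = stance ticks per leg = 11
FL: stance ticks = 11; W→S at t=0 → φ=0
FR: stance ticks = 11; W→S at t=11 → φ=13
RL: stance ticks = 11; W→S at t=15 → φ=9
RR: stance ticks = 11; W→S at t=16 → φ=8
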